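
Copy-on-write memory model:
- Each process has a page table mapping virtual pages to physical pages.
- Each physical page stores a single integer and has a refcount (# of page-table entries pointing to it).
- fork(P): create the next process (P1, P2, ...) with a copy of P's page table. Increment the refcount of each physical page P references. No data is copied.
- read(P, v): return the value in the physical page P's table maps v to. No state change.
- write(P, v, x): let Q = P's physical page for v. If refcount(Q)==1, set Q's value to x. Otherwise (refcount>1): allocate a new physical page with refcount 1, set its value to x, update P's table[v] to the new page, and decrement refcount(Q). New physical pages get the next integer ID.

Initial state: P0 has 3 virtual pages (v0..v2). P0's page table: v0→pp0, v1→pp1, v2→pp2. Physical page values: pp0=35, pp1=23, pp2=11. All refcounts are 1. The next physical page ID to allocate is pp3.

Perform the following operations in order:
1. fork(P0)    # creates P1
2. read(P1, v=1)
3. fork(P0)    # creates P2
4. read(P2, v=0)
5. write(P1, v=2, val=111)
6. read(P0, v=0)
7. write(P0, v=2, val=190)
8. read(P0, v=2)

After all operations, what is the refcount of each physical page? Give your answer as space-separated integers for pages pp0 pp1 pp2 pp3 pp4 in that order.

Op 1: fork(P0) -> P1. 3 ppages; refcounts: pp0:2 pp1:2 pp2:2
Op 2: read(P1, v1) -> 23. No state change.
Op 3: fork(P0) -> P2. 3 ppages; refcounts: pp0:3 pp1:3 pp2:3
Op 4: read(P2, v0) -> 35. No state change.
Op 5: write(P1, v2, 111). refcount(pp2)=3>1 -> COPY to pp3. 4 ppages; refcounts: pp0:3 pp1:3 pp2:2 pp3:1
Op 6: read(P0, v0) -> 35. No state change.
Op 7: write(P0, v2, 190). refcount(pp2)=2>1 -> COPY to pp4. 5 ppages; refcounts: pp0:3 pp1:3 pp2:1 pp3:1 pp4:1
Op 8: read(P0, v2) -> 190. No state change.

Answer: 3 3 1 1 1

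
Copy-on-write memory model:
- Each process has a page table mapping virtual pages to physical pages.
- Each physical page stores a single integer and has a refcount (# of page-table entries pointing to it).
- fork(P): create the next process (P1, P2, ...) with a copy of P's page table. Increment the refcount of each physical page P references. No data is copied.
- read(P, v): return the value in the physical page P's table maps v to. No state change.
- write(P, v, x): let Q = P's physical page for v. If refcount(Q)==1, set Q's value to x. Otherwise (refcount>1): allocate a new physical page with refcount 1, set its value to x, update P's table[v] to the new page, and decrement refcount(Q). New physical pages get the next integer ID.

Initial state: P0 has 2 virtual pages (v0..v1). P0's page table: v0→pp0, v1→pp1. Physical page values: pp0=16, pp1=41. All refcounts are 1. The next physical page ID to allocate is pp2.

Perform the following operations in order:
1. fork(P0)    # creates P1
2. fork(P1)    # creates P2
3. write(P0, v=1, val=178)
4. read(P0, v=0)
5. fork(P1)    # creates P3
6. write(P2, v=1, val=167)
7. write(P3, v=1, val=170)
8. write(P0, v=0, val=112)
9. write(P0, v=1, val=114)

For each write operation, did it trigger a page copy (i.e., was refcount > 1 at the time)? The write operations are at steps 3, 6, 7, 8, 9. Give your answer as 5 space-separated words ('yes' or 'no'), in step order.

Op 1: fork(P0) -> P1. 2 ppages; refcounts: pp0:2 pp1:2
Op 2: fork(P1) -> P2. 2 ppages; refcounts: pp0:3 pp1:3
Op 3: write(P0, v1, 178). refcount(pp1)=3>1 -> COPY to pp2. 3 ppages; refcounts: pp0:3 pp1:2 pp2:1
Op 4: read(P0, v0) -> 16. No state change.
Op 5: fork(P1) -> P3. 3 ppages; refcounts: pp0:4 pp1:3 pp2:1
Op 6: write(P2, v1, 167). refcount(pp1)=3>1 -> COPY to pp3. 4 ppages; refcounts: pp0:4 pp1:2 pp2:1 pp3:1
Op 7: write(P3, v1, 170). refcount(pp1)=2>1 -> COPY to pp4. 5 ppages; refcounts: pp0:4 pp1:1 pp2:1 pp3:1 pp4:1
Op 8: write(P0, v0, 112). refcount(pp0)=4>1 -> COPY to pp5. 6 ppages; refcounts: pp0:3 pp1:1 pp2:1 pp3:1 pp4:1 pp5:1
Op 9: write(P0, v1, 114). refcount(pp2)=1 -> write in place. 6 ppages; refcounts: pp0:3 pp1:1 pp2:1 pp3:1 pp4:1 pp5:1

yes yes yes yes no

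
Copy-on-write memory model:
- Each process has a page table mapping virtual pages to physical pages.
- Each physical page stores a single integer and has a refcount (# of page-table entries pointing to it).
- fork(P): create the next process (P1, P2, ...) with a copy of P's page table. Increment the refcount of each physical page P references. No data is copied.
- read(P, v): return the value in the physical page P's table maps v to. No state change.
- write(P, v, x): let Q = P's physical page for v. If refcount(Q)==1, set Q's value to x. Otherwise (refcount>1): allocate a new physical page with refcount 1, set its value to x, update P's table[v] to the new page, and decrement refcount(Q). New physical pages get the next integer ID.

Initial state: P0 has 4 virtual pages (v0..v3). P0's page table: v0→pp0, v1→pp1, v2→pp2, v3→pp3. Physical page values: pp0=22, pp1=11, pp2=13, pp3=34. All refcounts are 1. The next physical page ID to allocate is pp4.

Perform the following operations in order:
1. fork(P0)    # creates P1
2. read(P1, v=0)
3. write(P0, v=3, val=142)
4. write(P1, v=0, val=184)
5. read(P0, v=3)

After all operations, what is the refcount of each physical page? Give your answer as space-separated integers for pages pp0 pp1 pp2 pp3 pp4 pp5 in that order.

Op 1: fork(P0) -> P1. 4 ppages; refcounts: pp0:2 pp1:2 pp2:2 pp3:2
Op 2: read(P1, v0) -> 22. No state change.
Op 3: write(P0, v3, 142). refcount(pp3)=2>1 -> COPY to pp4. 5 ppages; refcounts: pp0:2 pp1:2 pp2:2 pp3:1 pp4:1
Op 4: write(P1, v0, 184). refcount(pp0)=2>1 -> COPY to pp5. 6 ppages; refcounts: pp0:1 pp1:2 pp2:2 pp3:1 pp4:1 pp5:1
Op 5: read(P0, v3) -> 142. No state change.

Answer: 1 2 2 1 1 1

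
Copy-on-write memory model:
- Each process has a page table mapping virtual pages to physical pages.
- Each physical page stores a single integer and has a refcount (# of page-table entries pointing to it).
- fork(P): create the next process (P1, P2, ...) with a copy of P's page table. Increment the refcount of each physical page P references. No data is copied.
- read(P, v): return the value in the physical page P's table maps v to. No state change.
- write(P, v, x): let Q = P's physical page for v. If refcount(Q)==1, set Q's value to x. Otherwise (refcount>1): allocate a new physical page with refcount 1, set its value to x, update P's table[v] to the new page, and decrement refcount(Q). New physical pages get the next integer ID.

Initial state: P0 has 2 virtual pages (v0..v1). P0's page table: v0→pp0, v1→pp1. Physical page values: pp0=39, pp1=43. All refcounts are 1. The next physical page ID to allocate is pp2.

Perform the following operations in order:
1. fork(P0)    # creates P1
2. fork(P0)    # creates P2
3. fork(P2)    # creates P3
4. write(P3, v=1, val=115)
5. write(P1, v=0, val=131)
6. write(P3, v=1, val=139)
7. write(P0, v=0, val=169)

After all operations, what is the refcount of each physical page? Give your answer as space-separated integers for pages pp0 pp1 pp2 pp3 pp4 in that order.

Op 1: fork(P0) -> P1. 2 ppages; refcounts: pp0:2 pp1:2
Op 2: fork(P0) -> P2. 2 ppages; refcounts: pp0:3 pp1:3
Op 3: fork(P2) -> P3. 2 ppages; refcounts: pp0:4 pp1:4
Op 4: write(P3, v1, 115). refcount(pp1)=4>1 -> COPY to pp2. 3 ppages; refcounts: pp0:4 pp1:3 pp2:1
Op 5: write(P1, v0, 131). refcount(pp0)=4>1 -> COPY to pp3. 4 ppages; refcounts: pp0:3 pp1:3 pp2:1 pp3:1
Op 6: write(P3, v1, 139). refcount(pp2)=1 -> write in place. 4 ppages; refcounts: pp0:3 pp1:3 pp2:1 pp3:1
Op 7: write(P0, v0, 169). refcount(pp0)=3>1 -> COPY to pp4. 5 ppages; refcounts: pp0:2 pp1:3 pp2:1 pp3:1 pp4:1

Answer: 2 3 1 1 1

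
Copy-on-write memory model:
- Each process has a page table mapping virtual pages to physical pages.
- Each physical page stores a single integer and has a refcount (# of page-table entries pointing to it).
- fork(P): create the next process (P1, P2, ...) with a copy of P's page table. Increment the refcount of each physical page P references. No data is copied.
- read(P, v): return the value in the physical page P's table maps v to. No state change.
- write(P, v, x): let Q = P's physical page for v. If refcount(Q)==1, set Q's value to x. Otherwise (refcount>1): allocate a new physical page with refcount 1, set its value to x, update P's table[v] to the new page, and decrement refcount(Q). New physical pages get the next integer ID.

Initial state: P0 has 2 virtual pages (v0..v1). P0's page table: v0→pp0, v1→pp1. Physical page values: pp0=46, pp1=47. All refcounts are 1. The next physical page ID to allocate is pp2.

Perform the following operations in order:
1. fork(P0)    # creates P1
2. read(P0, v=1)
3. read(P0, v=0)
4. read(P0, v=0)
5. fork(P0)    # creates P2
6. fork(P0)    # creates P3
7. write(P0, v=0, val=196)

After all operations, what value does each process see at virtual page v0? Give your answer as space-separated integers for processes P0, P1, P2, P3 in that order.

Answer: 196 46 46 46

Derivation:
Op 1: fork(P0) -> P1. 2 ppages; refcounts: pp0:2 pp1:2
Op 2: read(P0, v1) -> 47. No state change.
Op 3: read(P0, v0) -> 46. No state change.
Op 4: read(P0, v0) -> 46. No state change.
Op 5: fork(P0) -> P2. 2 ppages; refcounts: pp0:3 pp1:3
Op 6: fork(P0) -> P3. 2 ppages; refcounts: pp0:4 pp1:4
Op 7: write(P0, v0, 196). refcount(pp0)=4>1 -> COPY to pp2. 3 ppages; refcounts: pp0:3 pp1:4 pp2:1
P0: v0 -> pp2 = 196
P1: v0 -> pp0 = 46
P2: v0 -> pp0 = 46
P3: v0 -> pp0 = 46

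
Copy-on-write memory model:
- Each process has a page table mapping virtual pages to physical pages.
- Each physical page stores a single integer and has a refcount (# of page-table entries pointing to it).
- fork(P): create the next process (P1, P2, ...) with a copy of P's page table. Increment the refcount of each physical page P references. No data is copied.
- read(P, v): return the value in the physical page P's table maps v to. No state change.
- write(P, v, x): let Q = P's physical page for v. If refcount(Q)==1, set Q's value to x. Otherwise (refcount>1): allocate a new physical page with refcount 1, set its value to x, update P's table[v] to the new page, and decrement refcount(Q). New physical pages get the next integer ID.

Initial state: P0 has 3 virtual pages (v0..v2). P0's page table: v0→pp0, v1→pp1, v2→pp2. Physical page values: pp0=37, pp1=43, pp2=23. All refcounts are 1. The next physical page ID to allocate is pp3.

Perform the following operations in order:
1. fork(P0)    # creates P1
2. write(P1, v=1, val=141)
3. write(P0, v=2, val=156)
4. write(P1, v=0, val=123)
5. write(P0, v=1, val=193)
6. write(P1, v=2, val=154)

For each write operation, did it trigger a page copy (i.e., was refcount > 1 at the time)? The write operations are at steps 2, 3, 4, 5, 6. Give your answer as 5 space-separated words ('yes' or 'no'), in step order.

Op 1: fork(P0) -> P1. 3 ppages; refcounts: pp0:2 pp1:2 pp2:2
Op 2: write(P1, v1, 141). refcount(pp1)=2>1 -> COPY to pp3. 4 ppages; refcounts: pp0:2 pp1:1 pp2:2 pp3:1
Op 3: write(P0, v2, 156). refcount(pp2)=2>1 -> COPY to pp4. 5 ppages; refcounts: pp0:2 pp1:1 pp2:1 pp3:1 pp4:1
Op 4: write(P1, v0, 123). refcount(pp0)=2>1 -> COPY to pp5. 6 ppages; refcounts: pp0:1 pp1:1 pp2:1 pp3:1 pp4:1 pp5:1
Op 5: write(P0, v1, 193). refcount(pp1)=1 -> write in place. 6 ppages; refcounts: pp0:1 pp1:1 pp2:1 pp3:1 pp4:1 pp5:1
Op 6: write(P1, v2, 154). refcount(pp2)=1 -> write in place. 6 ppages; refcounts: pp0:1 pp1:1 pp2:1 pp3:1 pp4:1 pp5:1

yes yes yes no no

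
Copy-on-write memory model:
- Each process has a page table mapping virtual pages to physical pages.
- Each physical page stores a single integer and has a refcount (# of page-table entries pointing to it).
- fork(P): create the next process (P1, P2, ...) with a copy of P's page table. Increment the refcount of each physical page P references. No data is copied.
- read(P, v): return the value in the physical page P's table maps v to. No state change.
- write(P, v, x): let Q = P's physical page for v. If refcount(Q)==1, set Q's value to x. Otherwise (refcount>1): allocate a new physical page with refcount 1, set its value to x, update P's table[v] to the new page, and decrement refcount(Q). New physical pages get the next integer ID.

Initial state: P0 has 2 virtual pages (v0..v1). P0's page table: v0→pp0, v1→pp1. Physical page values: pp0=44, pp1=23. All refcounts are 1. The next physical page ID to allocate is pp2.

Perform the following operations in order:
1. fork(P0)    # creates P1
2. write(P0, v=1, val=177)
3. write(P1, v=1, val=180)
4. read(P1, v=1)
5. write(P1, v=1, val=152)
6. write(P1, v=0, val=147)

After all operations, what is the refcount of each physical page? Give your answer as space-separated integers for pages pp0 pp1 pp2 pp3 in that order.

Answer: 1 1 1 1

Derivation:
Op 1: fork(P0) -> P1. 2 ppages; refcounts: pp0:2 pp1:2
Op 2: write(P0, v1, 177). refcount(pp1)=2>1 -> COPY to pp2. 3 ppages; refcounts: pp0:2 pp1:1 pp2:1
Op 3: write(P1, v1, 180). refcount(pp1)=1 -> write in place. 3 ppages; refcounts: pp0:2 pp1:1 pp2:1
Op 4: read(P1, v1) -> 180. No state change.
Op 5: write(P1, v1, 152). refcount(pp1)=1 -> write in place. 3 ppages; refcounts: pp0:2 pp1:1 pp2:1
Op 6: write(P1, v0, 147). refcount(pp0)=2>1 -> COPY to pp3. 4 ppages; refcounts: pp0:1 pp1:1 pp2:1 pp3:1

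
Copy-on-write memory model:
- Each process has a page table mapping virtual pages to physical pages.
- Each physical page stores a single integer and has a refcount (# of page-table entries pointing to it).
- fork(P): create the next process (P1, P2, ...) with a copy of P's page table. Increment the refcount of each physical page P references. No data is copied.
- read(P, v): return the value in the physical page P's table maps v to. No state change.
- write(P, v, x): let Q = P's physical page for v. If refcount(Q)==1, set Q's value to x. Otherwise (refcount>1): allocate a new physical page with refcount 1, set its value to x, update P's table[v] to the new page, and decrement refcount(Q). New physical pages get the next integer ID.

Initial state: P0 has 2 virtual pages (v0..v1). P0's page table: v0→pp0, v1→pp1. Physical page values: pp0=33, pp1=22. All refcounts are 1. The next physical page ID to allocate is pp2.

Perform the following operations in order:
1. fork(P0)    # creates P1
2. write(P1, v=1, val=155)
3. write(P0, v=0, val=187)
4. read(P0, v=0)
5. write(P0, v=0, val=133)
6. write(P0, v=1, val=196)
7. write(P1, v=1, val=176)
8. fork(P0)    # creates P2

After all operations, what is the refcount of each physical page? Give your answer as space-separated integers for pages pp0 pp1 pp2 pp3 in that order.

Op 1: fork(P0) -> P1. 2 ppages; refcounts: pp0:2 pp1:2
Op 2: write(P1, v1, 155). refcount(pp1)=2>1 -> COPY to pp2. 3 ppages; refcounts: pp0:2 pp1:1 pp2:1
Op 3: write(P0, v0, 187). refcount(pp0)=2>1 -> COPY to pp3. 4 ppages; refcounts: pp0:1 pp1:1 pp2:1 pp3:1
Op 4: read(P0, v0) -> 187. No state change.
Op 5: write(P0, v0, 133). refcount(pp3)=1 -> write in place. 4 ppages; refcounts: pp0:1 pp1:1 pp2:1 pp3:1
Op 6: write(P0, v1, 196). refcount(pp1)=1 -> write in place. 4 ppages; refcounts: pp0:1 pp1:1 pp2:1 pp3:1
Op 7: write(P1, v1, 176). refcount(pp2)=1 -> write in place. 4 ppages; refcounts: pp0:1 pp1:1 pp2:1 pp3:1
Op 8: fork(P0) -> P2. 4 ppages; refcounts: pp0:1 pp1:2 pp2:1 pp3:2

Answer: 1 2 1 2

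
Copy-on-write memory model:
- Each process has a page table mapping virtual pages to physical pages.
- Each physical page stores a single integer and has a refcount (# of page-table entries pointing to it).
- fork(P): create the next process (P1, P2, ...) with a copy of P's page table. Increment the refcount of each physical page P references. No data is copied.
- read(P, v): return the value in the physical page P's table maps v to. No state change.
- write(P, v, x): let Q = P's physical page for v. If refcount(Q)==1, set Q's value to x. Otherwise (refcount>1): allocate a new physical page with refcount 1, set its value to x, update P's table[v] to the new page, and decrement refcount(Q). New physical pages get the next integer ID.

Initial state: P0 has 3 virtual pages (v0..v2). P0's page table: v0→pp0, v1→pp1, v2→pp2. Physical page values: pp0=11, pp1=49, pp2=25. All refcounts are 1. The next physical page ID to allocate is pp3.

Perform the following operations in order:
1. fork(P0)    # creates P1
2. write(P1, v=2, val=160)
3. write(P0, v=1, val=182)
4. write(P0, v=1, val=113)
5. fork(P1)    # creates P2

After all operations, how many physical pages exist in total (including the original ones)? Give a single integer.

Op 1: fork(P0) -> P1. 3 ppages; refcounts: pp0:2 pp1:2 pp2:2
Op 2: write(P1, v2, 160). refcount(pp2)=2>1 -> COPY to pp3. 4 ppages; refcounts: pp0:2 pp1:2 pp2:1 pp3:1
Op 3: write(P0, v1, 182). refcount(pp1)=2>1 -> COPY to pp4. 5 ppages; refcounts: pp0:2 pp1:1 pp2:1 pp3:1 pp4:1
Op 4: write(P0, v1, 113). refcount(pp4)=1 -> write in place. 5 ppages; refcounts: pp0:2 pp1:1 pp2:1 pp3:1 pp4:1
Op 5: fork(P1) -> P2. 5 ppages; refcounts: pp0:3 pp1:2 pp2:1 pp3:2 pp4:1

Answer: 5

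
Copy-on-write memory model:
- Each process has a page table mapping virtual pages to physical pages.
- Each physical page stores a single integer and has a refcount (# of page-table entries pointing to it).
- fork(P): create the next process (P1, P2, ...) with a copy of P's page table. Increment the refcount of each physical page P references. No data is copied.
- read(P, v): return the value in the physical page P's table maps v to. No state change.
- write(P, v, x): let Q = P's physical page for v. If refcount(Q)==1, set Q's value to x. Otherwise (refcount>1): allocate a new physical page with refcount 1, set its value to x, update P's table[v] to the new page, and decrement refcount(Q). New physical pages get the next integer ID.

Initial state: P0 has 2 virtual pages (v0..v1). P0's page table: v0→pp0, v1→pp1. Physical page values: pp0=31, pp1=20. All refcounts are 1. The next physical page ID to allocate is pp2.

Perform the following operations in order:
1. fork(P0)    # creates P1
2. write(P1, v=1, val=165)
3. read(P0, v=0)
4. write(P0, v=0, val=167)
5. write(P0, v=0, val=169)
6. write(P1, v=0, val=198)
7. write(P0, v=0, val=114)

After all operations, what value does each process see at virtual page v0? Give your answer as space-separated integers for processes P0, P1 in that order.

Answer: 114 198

Derivation:
Op 1: fork(P0) -> P1. 2 ppages; refcounts: pp0:2 pp1:2
Op 2: write(P1, v1, 165). refcount(pp1)=2>1 -> COPY to pp2. 3 ppages; refcounts: pp0:2 pp1:1 pp2:1
Op 3: read(P0, v0) -> 31. No state change.
Op 4: write(P0, v0, 167). refcount(pp0)=2>1 -> COPY to pp3. 4 ppages; refcounts: pp0:1 pp1:1 pp2:1 pp3:1
Op 5: write(P0, v0, 169). refcount(pp3)=1 -> write in place. 4 ppages; refcounts: pp0:1 pp1:1 pp2:1 pp3:1
Op 6: write(P1, v0, 198). refcount(pp0)=1 -> write in place. 4 ppages; refcounts: pp0:1 pp1:1 pp2:1 pp3:1
Op 7: write(P0, v0, 114). refcount(pp3)=1 -> write in place. 4 ppages; refcounts: pp0:1 pp1:1 pp2:1 pp3:1
P0: v0 -> pp3 = 114
P1: v0 -> pp0 = 198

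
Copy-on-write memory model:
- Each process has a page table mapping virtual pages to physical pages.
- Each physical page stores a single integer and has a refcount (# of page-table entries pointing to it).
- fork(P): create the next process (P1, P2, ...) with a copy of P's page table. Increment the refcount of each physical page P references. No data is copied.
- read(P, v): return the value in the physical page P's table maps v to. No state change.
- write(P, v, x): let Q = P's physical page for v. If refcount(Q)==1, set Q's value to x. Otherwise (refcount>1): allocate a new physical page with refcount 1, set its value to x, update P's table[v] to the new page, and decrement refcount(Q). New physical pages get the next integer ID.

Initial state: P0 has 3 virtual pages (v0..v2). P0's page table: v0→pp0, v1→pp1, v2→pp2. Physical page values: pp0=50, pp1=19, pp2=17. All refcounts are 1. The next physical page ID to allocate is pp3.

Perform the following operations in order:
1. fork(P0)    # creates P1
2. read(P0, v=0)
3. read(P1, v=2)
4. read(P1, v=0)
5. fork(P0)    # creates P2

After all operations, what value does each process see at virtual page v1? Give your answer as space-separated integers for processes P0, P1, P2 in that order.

Answer: 19 19 19

Derivation:
Op 1: fork(P0) -> P1. 3 ppages; refcounts: pp0:2 pp1:2 pp2:2
Op 2: read(P0, v0) -> 50. No state change.
Op 3: read(P1, v2) -> 17. No state change.
Op 4: read(P1, v0) -> 50. No state change.
Op 5: fork(P0) -> P2. 3 ppages; refcounts: pp0:3 pp1:3 pp2:3
P0: v1 -> pp1 = 19
P1: v1 -> pp1 = 19
P2: v1 -> pp1 = 19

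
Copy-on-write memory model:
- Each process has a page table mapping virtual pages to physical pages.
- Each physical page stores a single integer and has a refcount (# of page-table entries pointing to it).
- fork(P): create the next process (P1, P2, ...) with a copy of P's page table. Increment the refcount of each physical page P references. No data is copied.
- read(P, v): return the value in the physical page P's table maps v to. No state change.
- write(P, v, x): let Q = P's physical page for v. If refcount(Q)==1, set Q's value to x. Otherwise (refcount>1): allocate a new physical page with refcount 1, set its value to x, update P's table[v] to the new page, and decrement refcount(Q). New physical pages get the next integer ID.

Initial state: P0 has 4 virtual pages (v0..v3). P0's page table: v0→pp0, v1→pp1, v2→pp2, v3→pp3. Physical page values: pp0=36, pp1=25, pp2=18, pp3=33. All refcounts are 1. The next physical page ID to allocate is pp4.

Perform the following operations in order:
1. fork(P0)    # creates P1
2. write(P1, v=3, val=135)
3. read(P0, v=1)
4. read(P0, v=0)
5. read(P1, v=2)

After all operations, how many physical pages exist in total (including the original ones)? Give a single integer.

Answer: 5

Derivation:
Op 1: fork(P0) -> P1. 4 ppages; refcounts: pp0:2 pp1:2 pp2:2 pp3:2
Op 2: write(P1, v3, 135). refcount(pp3)=2>1 -> COPY to pp4. 5 ppages; refcounts: pp0:2 pp1:2 pp2:2 pp3:1 pp4:1
Op 3: read(P0, v1) -> 25. No state change.
Op 4: read(P0, v0) -> 36. No state change.
Op 5: read(P1, v2) -> 18. No state change.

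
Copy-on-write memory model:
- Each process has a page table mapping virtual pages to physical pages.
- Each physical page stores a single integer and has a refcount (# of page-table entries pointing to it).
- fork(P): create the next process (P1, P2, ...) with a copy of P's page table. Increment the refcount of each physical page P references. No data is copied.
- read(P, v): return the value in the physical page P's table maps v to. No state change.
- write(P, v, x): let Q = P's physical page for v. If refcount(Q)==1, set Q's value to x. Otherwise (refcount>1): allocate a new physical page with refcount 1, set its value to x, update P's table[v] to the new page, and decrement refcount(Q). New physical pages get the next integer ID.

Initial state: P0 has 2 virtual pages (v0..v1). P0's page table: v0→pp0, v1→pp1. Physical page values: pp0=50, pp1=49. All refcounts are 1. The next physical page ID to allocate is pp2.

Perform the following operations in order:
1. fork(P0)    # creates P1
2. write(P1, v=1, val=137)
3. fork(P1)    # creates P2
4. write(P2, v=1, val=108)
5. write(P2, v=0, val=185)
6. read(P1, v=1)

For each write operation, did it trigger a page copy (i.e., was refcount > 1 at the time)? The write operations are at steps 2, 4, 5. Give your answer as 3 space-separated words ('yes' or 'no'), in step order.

Op 1: fork(P0) -> P1. 2 ppages; refcounts: pp0:2 pp1:2
Op 2: write(P1, v1, 137). refcount(pp1)=2>1 -> COPY to pp2. 3 ppages; refcounts: pp0:2 pp1:1 pp2:1
Op 3: fork(P1) -> P2. 3 ppages; refcounts: pp0:3 pp1:1 pp2:2
Op 4: write(P2, v1, 108). refcount(pp2)=2>1 -> COPY to pp3. 4 ppages; refcounts: pp0:3 pp1:1 pp2:1 pp3:1
Op 5: write(P2, v0, 185). refcount(pp0)=3>1 -> COPY to pp4. 5 ppages; refcounts: pp0:2 pp1:1 pp2:1 pp3:1 pp4:1
Op 6: read(P1, v1) -> 137. No state change.

yes yes yes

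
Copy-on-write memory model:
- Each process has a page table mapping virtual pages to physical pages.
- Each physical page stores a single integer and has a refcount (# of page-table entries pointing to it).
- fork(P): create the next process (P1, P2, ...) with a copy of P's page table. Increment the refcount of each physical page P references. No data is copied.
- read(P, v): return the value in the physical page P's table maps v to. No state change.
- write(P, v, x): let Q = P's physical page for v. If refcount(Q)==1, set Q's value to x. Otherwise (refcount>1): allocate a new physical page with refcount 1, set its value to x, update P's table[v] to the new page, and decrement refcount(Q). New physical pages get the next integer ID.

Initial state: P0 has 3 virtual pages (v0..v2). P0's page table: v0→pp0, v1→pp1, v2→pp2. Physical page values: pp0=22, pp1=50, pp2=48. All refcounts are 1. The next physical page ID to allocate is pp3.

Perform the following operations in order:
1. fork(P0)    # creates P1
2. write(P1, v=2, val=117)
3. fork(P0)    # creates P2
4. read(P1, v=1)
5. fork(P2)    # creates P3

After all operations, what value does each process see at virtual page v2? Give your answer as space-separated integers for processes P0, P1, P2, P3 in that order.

Op 1: fork(P0) -> P1. 3 ppages; refcounts: pp0:2 pp1:2 pp2:2
Op 2: write(P1, v2, 117). refcount(pp2)=2>1 -> COPY to pp3. 4 ppages; refcounts: pp0:2 pp1:2 pp2:1 pp3:1
Op 3: fork(P0) -> P2. 4 ppages; refcounts: pp0:3 pp1:3 pp2:2 pp3:1
Op 4: read(P1, v1) -> 50. No state change.
Op 5: fork(P2) -> P3. 4 ppages; refcounts: pp0:4 pp1:4 pp2:3 pp3:1
P0: v2 -> pp2 = 48
P1: v2 -> pp3 = 117
P2: v2 -> pp2 = 48
P3: v2 -> pp2 = 48

Answer: 48 117 48 48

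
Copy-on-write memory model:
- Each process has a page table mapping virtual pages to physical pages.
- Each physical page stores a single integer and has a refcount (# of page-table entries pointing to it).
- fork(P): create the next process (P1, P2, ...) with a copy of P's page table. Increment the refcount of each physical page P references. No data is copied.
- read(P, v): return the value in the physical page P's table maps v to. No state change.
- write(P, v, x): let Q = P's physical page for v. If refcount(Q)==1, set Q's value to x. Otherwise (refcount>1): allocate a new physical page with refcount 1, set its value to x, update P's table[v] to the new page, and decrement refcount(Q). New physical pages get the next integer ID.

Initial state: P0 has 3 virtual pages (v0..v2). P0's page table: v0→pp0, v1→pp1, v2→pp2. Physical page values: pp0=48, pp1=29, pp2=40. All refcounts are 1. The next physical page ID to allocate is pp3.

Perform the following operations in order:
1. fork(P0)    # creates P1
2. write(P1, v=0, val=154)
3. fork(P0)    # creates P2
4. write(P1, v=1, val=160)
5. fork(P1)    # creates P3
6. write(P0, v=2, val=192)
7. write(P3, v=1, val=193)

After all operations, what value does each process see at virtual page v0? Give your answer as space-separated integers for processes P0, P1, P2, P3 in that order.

Op 1: fork(P0) -> P1. 3 ppages; refcounts: pp0:2 pp1:2 pp2:2
Op 2: write(P1, v0, 154). refcount(pp0)=2>1 -> COPY to pp3. 4 ppages; refcounts: pp0:1 pp1:2 pp2:2 pp3:1
Op 3: fork(P0) -> P2. 4 ppages; refcounts: pp0:2 pp1:3 pp2:3 pp3:1
Op 4: write(P1, v1, 160). refcount(pp1)=3>1 -> COPY to pp4. 5 ppages; refcounts: pp0:2 pp1:2 pp2:3 pp3:1 pp4:1
Op 5: fork(P1) -> P3. 5 ppages; refcounts: pp0:2 pp1:2 pp2:4 pp3:2 pp4:2
Op 6: write(P0, v2, 192). refcount(pp2)=4>1 -> COPY to pp5. 6 ppages; refcounts: pp0:2 pp1:2 pp2:3 pp3:2 pp4:2 pp5:1
Op 7: write(P3, v1, 193). refcount(pp4)=2>1 -> COPY to pp6. 7 ppages; refcounts: pp0:2 pp1:2 pp2:3 pp3:2 pp4:1 pp5:1 pp6:1
P0: v0 -> pp0 = 48
P1: v0 -> pp3 = 154
P2: v0 -> pp0 = 48
P3: v0 -> pp3 = 154

Answer: 48 154 48 154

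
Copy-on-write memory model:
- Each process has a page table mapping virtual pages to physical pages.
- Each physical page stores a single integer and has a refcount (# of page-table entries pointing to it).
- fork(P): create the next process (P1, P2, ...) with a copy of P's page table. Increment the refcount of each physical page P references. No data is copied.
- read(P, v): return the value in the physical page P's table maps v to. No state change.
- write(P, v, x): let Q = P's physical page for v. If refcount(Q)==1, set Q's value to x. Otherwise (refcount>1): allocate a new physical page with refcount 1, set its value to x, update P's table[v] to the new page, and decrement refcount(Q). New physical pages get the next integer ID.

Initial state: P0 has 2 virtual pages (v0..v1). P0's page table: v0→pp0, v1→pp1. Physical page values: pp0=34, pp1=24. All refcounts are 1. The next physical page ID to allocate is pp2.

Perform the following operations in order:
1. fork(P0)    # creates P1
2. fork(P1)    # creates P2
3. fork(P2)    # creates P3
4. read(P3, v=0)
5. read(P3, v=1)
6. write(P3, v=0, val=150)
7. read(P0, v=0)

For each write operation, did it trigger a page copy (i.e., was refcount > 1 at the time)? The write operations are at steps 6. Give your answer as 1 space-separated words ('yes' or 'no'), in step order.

Op 1: fork(P0) -> P1. 2 ppages; refcounts: pp0:2 pp1:2
Op 2: fork(P1) -> P2. 2 ppages; refcounts: pp0:3 pp1:3
Op 3: fork(P2) -> P3. 2 ppages; refcounts: pp0:4 pp1:4
Op 4: read(P3, v0) -> 34. No state change.
Op 5: read(P3, v1) -> 24. No state change.
Op 6: write(P3, v0, 150). refcount(pp0)=4>1 -> COPY to pp2. 3 ppages; refcounts: pp0:3 pp1:4 pp2:1
Op 7: read(P0, v0) -> 34. No state change.

yes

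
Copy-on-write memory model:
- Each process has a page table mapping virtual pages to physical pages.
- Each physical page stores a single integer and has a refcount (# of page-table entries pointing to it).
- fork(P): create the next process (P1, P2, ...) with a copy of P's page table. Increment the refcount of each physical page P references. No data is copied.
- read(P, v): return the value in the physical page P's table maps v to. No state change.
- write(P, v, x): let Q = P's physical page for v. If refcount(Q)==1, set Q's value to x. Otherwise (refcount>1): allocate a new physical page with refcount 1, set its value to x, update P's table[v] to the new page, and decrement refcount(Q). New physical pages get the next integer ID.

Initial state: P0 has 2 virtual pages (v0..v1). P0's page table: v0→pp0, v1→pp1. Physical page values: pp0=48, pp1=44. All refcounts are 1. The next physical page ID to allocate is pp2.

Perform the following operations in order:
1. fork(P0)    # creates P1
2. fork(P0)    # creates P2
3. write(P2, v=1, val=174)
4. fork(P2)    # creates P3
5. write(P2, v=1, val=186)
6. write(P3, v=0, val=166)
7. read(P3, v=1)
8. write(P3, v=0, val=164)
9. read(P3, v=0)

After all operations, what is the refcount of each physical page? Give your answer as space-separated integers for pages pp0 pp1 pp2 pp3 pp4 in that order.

Answer: 3 2 1 1 1

Derivation:
Op 1: fork(P0) -> P1. 2 ppages; refcounts: pp0:2 pp1:2
Op 2: fork(P0) -> P2. 2 ppages; refcounts: pp0:3 pp1:3
Op 3: write(P2, v1, 174). refcount(pp1)=3>1 -> COPY to pp2. 3 ppages; refcounts: pp0:3 pp1:2 pp2:1
Op 4: fork(P2) -> P3. 3 ppages; refcounts: pp0:4 pp1:2 pp2:2
Op 5: write(P2, v1, 186). refcount(pp2)=2>1 -> COPY to pp3. 4 ppages; refcounts: pp0:4 pp1:2 pp2:1 pp3:1
Op 6: write(P3, v0, 166). refcount(pp0)=4>1 -> COPY to pp4. 5 ppages; refcounts: pp0:3 pp1:2 pp2:1 pp3:1 pp4:1
Op 7: read(P3, v1) -> 174. No state change.
Op 8: write(P3, v0, 164). refcount(pp4)=1 -> write in place. 5 ppages; refcounts: pp0:3 pp1:2 pp2:1 pp3:1 pp4:1
Op 9: read(P3, v0) -> 164. No state change.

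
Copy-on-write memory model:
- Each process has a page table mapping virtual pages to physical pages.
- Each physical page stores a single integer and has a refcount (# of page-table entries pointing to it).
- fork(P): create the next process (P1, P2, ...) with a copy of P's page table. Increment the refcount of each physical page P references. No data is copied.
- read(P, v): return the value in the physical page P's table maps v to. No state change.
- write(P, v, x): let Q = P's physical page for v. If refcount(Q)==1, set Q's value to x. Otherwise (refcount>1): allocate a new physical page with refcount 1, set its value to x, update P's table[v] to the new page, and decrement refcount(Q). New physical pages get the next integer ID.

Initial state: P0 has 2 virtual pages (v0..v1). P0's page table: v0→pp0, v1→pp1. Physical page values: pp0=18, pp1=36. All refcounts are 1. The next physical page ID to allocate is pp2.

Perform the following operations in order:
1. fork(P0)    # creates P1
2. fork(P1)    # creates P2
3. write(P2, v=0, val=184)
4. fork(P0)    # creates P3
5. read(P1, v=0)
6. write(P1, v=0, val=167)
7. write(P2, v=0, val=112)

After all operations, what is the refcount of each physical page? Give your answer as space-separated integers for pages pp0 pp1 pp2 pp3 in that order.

Answer: 2 4 1 1

Derivation:
Op 1: fork(P0) -> P1. 2 ppages; refcounts: pp0:2 pp1:2
Op 2: fork(P1) -> P2. 2 ppages; refcounts: pp0:3 pp1:3
Op 3: write(P2, v0, 184). refcount(pp0)=3>1 -> COPY to pp2. 3 ppages; refcounts: pp0:2 pp1:3 pp2:1
Op 4: fork(P0) -> P3. 3 ppages; refcounts: pp0:3 pp1:4 pp2:1
Op 5: read(P1, v0) -> 18. No state change.
Op 6: write(P1, v0, 167). refcount(pp0)=3>1 -> COPY to pp3. 4 ppages; refcounts: pp0:2 pp1:4 pp2:1 pp3:1
Op 7: write(P2, v0, 112). refcount(pp2)=1 -> write in place. 4 ppages; refcounts: pp0:2 pp1:4 pp2:1 pp3:1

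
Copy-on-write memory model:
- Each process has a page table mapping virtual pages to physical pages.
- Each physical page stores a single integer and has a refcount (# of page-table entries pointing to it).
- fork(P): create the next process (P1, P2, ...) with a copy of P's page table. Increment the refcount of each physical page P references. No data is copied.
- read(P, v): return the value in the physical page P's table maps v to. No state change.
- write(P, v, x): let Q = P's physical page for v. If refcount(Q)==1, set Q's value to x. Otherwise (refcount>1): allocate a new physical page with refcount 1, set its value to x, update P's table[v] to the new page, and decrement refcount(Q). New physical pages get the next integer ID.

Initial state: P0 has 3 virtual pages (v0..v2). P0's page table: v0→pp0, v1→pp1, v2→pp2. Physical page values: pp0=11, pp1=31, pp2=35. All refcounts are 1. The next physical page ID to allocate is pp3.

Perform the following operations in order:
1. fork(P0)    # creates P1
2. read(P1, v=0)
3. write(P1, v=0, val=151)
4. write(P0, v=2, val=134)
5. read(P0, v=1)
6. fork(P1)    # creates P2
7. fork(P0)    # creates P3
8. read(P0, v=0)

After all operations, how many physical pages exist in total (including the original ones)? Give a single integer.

Op 1: fork(P0) -> P1. 3 ppages; refcounts: pp0:2 pp1:2 pp2:2
Op 2: read(P1, v0) -> 11. No state change.
Op 3: write(P1, v0, 151). refcount(pp0)=2>1 -> COPY to pp3. 4 ppages; refcounts: pp0:1 pp1:2 pp2:2 pp3:1
Op 4: write(P0, v2, 134). refcount(pp2)=2>1 -> COPY to pp4. 5 ppages; refcounts: pp0:1 pp1:2 pp2:1 pp3:1 pp4:1
Op 5: read(P0, v1) -> 31. No state change.
Op 6: fork(P1) -> P2. 5 ppages; refcounts: pp0:1 pp1:3 pp2:2 pp3:2 pp4:1
Op 7: fork(P0) -> P3. 5 ppages; refcounts: pp0:2 pp1:4 pp2:2 pp3:2 pp4:2
Op 8: read(P0, v0) -> 11. No state change.

Answer: 5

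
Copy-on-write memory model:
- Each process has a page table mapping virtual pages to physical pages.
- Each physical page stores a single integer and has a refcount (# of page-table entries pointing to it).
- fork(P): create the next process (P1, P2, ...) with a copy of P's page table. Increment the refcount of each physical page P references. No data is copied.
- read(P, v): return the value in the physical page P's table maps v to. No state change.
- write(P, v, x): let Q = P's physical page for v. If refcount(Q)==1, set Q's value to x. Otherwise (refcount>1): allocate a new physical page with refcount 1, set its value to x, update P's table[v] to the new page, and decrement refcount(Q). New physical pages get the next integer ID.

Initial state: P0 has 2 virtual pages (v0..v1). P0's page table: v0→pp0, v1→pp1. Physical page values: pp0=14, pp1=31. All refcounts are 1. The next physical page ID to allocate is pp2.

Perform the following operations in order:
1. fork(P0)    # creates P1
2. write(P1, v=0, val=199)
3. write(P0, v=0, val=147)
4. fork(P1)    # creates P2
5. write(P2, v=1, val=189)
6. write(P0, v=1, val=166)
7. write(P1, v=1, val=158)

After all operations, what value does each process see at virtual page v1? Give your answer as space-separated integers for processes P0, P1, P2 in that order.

Answer: 166 158 189

Derivation:
Op 1: fork(P0) -> P1. 2 ppages; refcounts: pp0:2 pp1:2
Op 2: write(P1, v0, 199). refcount(pp0)=2>1 -> COPY to pp2. 3 ppages; refcounts: pp0:1 pp1:2 pp2:1
Op 3: write(P0, v0, 147). refcount(pp0)=1 -> write in place. 3 ppages; refcounts: pp0:1 pp1:2 pp2:1
Op 4: fork(P1) -> P2. 3 ppages; refcounts: pp0:1 pp1:3 pp2:2
Op 5: write(P2, v1, 189). refcount(pp1)=3>1 -> COPY to pp3. 4 ppages; refcounts: pp0:1 pp1:2 pp2:2 pp3:1
Op 6: write(P0, v1, 166). refcount(pp1)=2>1 -> COPY to pp4. 5 ppages; refcounts: pp0:1 pp1:1 pp2:2 pp3:1 pp4:1
Op 7: write(P1, v1, 158). refcount(pp1)=1 -> write in place. 5 ppages; refcounts: pp0:1 pp1:1 pp2:2 pp3:1 pp4:1
P0: v1 -> pp4 = 166
P1: v1 -> pp1 = 158
P2: v1 -> pp3 = 189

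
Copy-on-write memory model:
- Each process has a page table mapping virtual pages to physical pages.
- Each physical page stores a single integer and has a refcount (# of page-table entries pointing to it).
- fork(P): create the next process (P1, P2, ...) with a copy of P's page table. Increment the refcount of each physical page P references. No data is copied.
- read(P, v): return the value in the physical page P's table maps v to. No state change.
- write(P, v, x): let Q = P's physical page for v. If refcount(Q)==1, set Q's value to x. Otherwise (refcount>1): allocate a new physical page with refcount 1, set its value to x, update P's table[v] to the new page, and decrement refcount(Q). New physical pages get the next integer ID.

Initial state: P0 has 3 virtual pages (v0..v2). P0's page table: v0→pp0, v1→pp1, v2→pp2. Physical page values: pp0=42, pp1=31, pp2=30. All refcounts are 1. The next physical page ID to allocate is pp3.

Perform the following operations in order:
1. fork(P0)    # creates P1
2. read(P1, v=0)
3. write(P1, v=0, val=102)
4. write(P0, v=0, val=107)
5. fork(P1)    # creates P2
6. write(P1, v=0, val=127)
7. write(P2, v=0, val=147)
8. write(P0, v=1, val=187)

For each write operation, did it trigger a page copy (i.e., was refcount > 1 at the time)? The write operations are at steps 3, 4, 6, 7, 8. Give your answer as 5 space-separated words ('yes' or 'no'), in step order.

Op 1: fork(P0) -> P1. 3 ppages; refcounts: pp0:2 pp1:2 pp2:2
Op 2: read(P1, v0) -> 42. No state change.
Op 3: write(P1, v0, 102). refcount(pp0)=2>1 -> COPY to pp3. 4 ppages; refcounts: pp0:1 pp1:2 pp2:2 pp3:1
Op 4: write(P0, v0, 107). refcount(pp0)=1 -> write in place. 4 ppages; refcounts: pp0:1 pp1:2 pp2:2 pp3:1
Op 5: fork(P1) -> P2. 4 ppages; refcounts: pp0:1 pp1:3 pp2:3 pp3:2
Op 6: write(P1, v0, 127). refcount(pp3)=2>1 -> COPY to pp4. 5 ppages; refcounts: pp0:1 pp1:3 pp2:3 pp3:1 pp4:1
Op 7: write(P2, v0, 147). refcount(pp3)=1 -> write in place. 5 ppages; refcounts: pp0:1 pp1:3 pp2:3 pp3:1 pp4:1
Op 8: write(P0, v1, 187). refcount(pp1)=3>1 -> COPY to pp5. 6 ppages; refcounts: pp0:1 pp1:2 pp2:3 pp3:1 pp4:1 pp5:1

yes no yes no yes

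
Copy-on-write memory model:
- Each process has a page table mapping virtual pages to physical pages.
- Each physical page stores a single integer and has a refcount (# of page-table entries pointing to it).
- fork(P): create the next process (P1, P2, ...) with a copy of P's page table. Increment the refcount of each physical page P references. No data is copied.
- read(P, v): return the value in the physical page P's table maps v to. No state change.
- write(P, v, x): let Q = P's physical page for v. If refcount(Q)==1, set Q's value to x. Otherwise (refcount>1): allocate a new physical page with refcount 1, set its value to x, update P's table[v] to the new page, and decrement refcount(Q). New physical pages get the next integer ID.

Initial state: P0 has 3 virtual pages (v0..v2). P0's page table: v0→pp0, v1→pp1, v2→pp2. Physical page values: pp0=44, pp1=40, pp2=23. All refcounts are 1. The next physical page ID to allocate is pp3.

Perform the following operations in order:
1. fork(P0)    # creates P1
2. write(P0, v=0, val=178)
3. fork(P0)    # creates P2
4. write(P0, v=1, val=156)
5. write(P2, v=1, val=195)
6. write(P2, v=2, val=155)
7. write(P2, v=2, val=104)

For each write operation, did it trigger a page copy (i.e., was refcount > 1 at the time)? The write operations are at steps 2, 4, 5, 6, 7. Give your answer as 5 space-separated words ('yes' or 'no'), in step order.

Op 1: fork(P0) -> P1. 3 ppages; refcounts: pp0:2 pp1:2 pp2:2
Op 2: write(P0, v0, 178). refcount(pp0)=2>1 -> COPY to pp3. 4 ppages; refcounts: pp0:1 pp1:2 pp2:2 pp3:1
Op 3: fork(P0) -> P2. 4 ppages; refcounts: pp0:1 pp1:3 pp2:3 pp3:2
Op 4: write(P0, v1, 156). refcount(pp1)=3>1 -> COPY to pp4. 5 ppages; refcounts: pp0:1 pp1:2 pp2:3 pp3:2 pp4:1
Op 5: write(P2, v1, 195). refcount(pp1)=2>1 -> COPY to pp5. 6 ppages; refcounts: pp0:1 pp1:1 pp2:3 pp3:2 pp4:1 pp5:1
Op 6: write(P2, v2, 155). refcount(pp2)=3>1 -> COPY to pp6. 7 ppages; refcounts: pp0:1 pp1:1 pp2:2 pp3:2 pp4:1 pp5:1 pp6:1
Op 7: write(P2, v2, 104). refcount(pp6)=1 -> write in place. 7 ppages; refcounts: pp0:1 pp1:1 pp2:2 pp3:2 pp4:1 pp5:1 pp6:1

yes yes yes yes no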